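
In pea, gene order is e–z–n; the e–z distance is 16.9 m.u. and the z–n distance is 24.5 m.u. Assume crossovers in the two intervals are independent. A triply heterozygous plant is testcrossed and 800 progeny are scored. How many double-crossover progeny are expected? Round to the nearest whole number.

33

Map distances give recombination frequencies of 0.169 and 0.245 for the two intervals.
With no interference, expected double-crossover frequency = 0.169 × 0.245 = 0.04140.
Expected number = 0.04140 × 800 = 33.12 ≈ 33.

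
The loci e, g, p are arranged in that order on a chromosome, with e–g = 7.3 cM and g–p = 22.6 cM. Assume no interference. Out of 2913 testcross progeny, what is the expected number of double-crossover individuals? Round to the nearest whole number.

48

Map distances give recombination frequencies of 0.073 and 0.226 for the two intervals.
With no interference, expected double-crossover frequency = 0.073 × 0.226 = 0.01650.
Expected number = 0.01650 × 2913 = 48.06 ≈ 48.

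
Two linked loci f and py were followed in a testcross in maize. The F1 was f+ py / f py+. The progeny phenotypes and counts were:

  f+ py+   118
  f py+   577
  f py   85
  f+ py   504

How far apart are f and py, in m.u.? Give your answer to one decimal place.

The recombinant classes are f+ py+ and f py: 118 + 85 = 203.
Recombination frequency = 203/1284 = 0.1581 ≈ 15.8%, i.e. 15.8 m.u.

15.8 m.u.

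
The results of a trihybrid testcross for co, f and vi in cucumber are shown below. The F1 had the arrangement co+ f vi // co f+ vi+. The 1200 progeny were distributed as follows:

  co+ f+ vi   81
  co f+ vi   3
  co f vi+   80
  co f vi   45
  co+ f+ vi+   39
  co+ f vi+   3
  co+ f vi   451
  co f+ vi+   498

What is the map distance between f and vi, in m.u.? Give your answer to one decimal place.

13.9 m.u.

The two rarest classes, co+ f vi+ and co f+ vi, are the double crossovers. Comparing them with the parentals, only the vi allele has switched, so vi is the middle locus and the order is co – vi – f.
Crossovers in the vi–f interval produce the single-crossover classes co+ f+ vi and co f vi+ (81 + 80 = 161) plus the double crossovers (6).
RF(vi–f) = (161 + 6) / 1200 = 167/1200 = 0.1392 → 13.9 m.u.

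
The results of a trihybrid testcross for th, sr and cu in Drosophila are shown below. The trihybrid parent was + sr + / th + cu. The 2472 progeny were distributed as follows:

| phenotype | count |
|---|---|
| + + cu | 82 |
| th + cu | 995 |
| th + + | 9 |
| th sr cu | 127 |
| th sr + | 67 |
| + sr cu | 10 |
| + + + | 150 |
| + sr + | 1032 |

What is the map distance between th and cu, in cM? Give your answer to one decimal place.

The two rarest classes, + sr cu and th + +, are the double crossovers. Comparing them with the parentals, only the cu allele has switched, so cu is the middle locus and the order is th – cu – sr.
Crossovers in the th–cu interval produce the single-crossover classes th sr + and + + cu (67 + 82 = 149) plus the double crossovers (19).
RF(th–cu) = (149 + 19) / 2472 = 168/2472 = 0.0680 → 6.8 cM.

6.8 cM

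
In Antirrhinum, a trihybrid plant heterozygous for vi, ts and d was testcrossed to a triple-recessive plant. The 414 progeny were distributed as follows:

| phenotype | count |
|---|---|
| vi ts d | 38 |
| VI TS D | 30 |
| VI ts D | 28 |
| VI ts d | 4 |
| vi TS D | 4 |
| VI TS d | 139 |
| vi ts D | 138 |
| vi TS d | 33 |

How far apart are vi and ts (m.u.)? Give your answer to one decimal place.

16.7 m.u.

The two most frequent reciprocal classes, VI TS d and vi ts D, are the parental types, so the F1 was VI TS d / vi ts D.
The two rarest classes, VI ts d and vi TS D, are the double crossovers. Comparing them with the parentals, only the ts allele has switched, so ts is the middle locus and the order is vi – ts – d.
Crossovers in the vi–ts interval produce the single-crossover classes vi TS d and VI ts D (33 + 28 = 61) plus the double crossovers (8).
RF(vi–ts) = (61 + 8) / 414 = 69/414 = 0.1667 → 16.7 m.u.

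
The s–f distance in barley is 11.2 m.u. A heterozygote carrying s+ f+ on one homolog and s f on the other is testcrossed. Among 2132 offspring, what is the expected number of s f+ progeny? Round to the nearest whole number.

119

A map distance of 11.2 m.u. corresponds to a recombination frequency of 0.112.
The F1 is s+ f+ / s f, so s f+ is a recombinant gamete class with expected frequency r/2 = 0.112/2 = 0.0560.
Expected number = 0.0560 × 2132 = 119.39 ≈ 119.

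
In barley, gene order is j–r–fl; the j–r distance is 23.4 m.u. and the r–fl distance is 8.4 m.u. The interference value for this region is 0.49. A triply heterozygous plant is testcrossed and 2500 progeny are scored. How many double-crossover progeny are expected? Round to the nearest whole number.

25

Map distances give recombination frequencies of 0.234 and 0.084 for the two intervals.
With interference 0.49 (so coincidence = 0.51), expected double-crossover frequency = 0.234 × 0.084 × 0.51 = 0.01002.
Expected number = 0.01002 × 2500 = 25.06 ≈ 25.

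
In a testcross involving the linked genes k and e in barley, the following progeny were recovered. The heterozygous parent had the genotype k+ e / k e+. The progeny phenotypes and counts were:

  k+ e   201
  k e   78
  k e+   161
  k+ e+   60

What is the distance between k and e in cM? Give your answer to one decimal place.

The recombinant classes are k+ e+ and k e: 60 + 78 = 138.
Recombination frequency = 138/500 = 0.2760 ≈ 27.6%, i.e. 27.6 cM.

27.6 cM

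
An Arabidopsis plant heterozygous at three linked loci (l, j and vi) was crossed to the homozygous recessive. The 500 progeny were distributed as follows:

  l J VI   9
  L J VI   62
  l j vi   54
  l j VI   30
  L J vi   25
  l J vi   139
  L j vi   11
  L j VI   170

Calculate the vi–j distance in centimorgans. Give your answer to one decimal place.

The two most frequent reciprocal classes, l J vi and L j VI, are the parental types, so the F1 was l J vi / L j VI.
The two rarest classes, l J VI and L j vi, are the double crossovers. Comparing them with the parentals, only the vi allele has switched, so vi is the middle locus and the order is l – vi – j.
Crossovers in the vi–j interval produce the single-crossover classes l j vi and L J VI (54 + 62 = 116) plus the double crossovers (20).
RF(vi–j) = (116 + 20) / 500 = 136/500 = 0.2720 → 27.2 centimorgans.

27.2 centimorgans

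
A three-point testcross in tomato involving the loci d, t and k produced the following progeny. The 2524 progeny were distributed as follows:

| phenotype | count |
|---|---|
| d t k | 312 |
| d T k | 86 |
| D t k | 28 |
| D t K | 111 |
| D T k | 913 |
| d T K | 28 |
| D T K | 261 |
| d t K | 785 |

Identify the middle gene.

t

The two most frequent reciprocal classes, D T k and d t K, are the parental types, so the F1 was D T k / d t K.
The two rarest classes, D t k and d T K, are the double crossovers. Comparing them with the parentals, only the t allele has switched, so t is the middle locus and the order is d – t – k.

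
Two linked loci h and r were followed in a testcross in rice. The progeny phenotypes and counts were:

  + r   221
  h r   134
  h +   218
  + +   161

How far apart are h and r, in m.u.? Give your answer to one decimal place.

40.2 m.u.

The two most frequent classes, + r (221) and h + (218), are the parental types, so the F1 was + r / h +.
The recombinant classes are + + and h r: 161 + 134 = 295.
Recombination frequency = 295/734 = 0.4019 ≈ 40.2%, i.e. 40.2 m.u.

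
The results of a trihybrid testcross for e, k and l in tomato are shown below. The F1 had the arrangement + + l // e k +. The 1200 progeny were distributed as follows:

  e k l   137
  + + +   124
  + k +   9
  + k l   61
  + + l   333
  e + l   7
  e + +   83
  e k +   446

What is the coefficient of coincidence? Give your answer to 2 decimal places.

0.43

The two rarest classes, e + l and + k +, are the double crossovers. Comparing them with the parentals, only the e allele has switched, so e is the middle locus and the order is k – e – l.
k–e: (144 + 16)/1200 = 0.1333; e–l: (261 + 16)/1200 = 0.2308.
Expected DCO frequency = 0.1333 × 0.2308 ≈ 0.03077; observed = 16/1200 ≈ 0.01333.
Coefficient of coincidence = 0.01333/0.03077 ≈ 0.43.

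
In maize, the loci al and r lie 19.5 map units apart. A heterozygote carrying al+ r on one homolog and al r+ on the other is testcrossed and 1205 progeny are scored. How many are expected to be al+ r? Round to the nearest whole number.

A map distance of 19.5 map units corresponds to a recombination frequency of 0.195.
The F1 is al+ r / al r+, so al+ r is a parental gamete class with expected frequency (1 − r)/2 = 0.805/2 = 0.4025.
Expected number = 0.4025 × 1205 = 485.01 ≈ 485.

485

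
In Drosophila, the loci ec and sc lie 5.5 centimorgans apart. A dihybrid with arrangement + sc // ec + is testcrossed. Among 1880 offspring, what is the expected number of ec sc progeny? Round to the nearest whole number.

A map distance of 5.5 centimorgans corresponds to a recombination frequency of 0.055.
The F1 is + sc / ec +, so ec sc is a recombinant gamete class with expected frequency r/2 = 0.055/2 = 0.0275.
Expected number = 0.0275 × 1880 = 51.70 ≈ 52.

52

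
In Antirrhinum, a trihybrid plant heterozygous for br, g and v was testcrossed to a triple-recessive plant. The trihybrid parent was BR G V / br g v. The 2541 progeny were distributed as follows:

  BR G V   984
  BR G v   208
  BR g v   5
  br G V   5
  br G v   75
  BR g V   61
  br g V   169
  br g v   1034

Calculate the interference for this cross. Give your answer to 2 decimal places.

0.55

The two rarest classes, br G V and BR g v, are the double crossovers. Comparing them with the parentals, only the br allele has switched, so br is the middle locus and the order is v – br – g.
v–br: (377 + 10)/2541 = 0.1523; br–g: (136 + 10)/2541 = 0.0575.
Expected DCO frequency = 0.1523 × 0.0575 ≈ 0.00876; observed = 10/2541 ≈ 0.00394.
Coefficient of coincidence = 0.00394/0.00876 ≈ 0.45; interference = 1 − 0.45 = 0.55.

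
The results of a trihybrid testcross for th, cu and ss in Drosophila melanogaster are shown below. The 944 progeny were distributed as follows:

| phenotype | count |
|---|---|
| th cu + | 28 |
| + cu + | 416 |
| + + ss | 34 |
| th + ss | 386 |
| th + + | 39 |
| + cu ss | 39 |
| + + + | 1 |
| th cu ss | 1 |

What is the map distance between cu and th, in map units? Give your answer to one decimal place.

The two most frequent reciprocal classes, th + ss and + cu +, are the parental types, so the F1 was th + ss / + cu +.
The two rarest classes, th cu ss and + + +, are the double crossovers. Comparing them with the parentals, only the cu allele has switched, so cu is the middle locus and the order is th – cu – ss.
Crossovers in the th–cu interval produce the single-crossover classes + + ss and th cu + (34 + 28 = 62) plus the double crossovers (2).
RF(th–cu) = (62 + 2) / 944 = 64/944 = 0.0678 → 6.8 map units.

6.8 map units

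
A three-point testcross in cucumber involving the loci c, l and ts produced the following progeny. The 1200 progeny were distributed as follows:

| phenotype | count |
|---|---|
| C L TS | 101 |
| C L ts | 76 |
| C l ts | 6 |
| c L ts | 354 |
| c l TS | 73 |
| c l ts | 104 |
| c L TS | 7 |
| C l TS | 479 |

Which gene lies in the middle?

ts

The two most frequent reciprocal classes, C l TS and c L ts, are the parental types, so the F1 was C l TS / c L ts.
The two rarest classes, C l ts and c L TS, are the double crossovers. Comparing them with the parentals, only the ts allele has switched, so ts is the middle locus and the order is c – ts – l.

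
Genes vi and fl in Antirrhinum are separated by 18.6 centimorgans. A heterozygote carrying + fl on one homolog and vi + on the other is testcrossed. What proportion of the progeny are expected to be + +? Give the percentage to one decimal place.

A map distance of 18.6 centimorgans corresponds to a recombination frequency of 0.186.
The F1 is + fl / vi +, so + + is a recombinant gamete class with expected frequency r/2 = 0.186/2 = 0.0930.
That is 0.0930 = 9.3% of the progeny.

9.3%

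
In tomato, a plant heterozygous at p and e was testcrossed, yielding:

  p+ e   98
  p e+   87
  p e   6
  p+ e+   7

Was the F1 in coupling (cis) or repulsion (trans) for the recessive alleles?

trans

The two most frequent classes are p+ e (98) and p e+ (87); these are the parental (non-recombinant) types.
So the F1 carried p+ e on one chromosome and p e+ on the other — the recessive alleles are on opposite chromosomes (trans / repulsion).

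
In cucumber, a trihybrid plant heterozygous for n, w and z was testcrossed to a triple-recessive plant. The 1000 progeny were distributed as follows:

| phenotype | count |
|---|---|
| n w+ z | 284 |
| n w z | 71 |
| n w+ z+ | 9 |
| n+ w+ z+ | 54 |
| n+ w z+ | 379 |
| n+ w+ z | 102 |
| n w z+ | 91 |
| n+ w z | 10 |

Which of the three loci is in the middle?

z

The two most frequent reciprocal classes, n+ w z+ and n w+ z, are the parental types, so the F1 was n+ w z+ / n w+ z.
The two rarest classes, n+ w z and n w+ z+, are the double crossovers. Comparing them with the parentals, only the z allele has switched, so z is the middle locus and the order is n – z – w.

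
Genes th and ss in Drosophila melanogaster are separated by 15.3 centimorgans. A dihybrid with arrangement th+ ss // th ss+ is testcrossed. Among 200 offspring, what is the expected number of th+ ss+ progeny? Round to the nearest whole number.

A map distance of 15.3 centimorgans corresponds to a recombination frequency of 0.153.
The F1 is th+ ss / th ss+, so th+ ss+ is a recombinant gamete class with expected frequency r/2 = 0.153/2 = 0.0765.
Expected number = 0.0765 × 200 = 15.30 ≈ 15.

15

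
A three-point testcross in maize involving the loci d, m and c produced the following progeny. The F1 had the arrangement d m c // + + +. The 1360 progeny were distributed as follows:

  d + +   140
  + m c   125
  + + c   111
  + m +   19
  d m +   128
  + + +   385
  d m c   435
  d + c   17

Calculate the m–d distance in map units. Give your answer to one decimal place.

22.1 map units

The two rarest classes, d + c and + m +, are the double crossovers. Comparing them with the parentals, only the m allele has switched, so m is the middle locus and the order is c – m – d.
Crossovers in the m–d interval produce the single-crossover classes + m c and d + + (125 + 140 = 265) plus the double crossovers (36).
RF(m–d) = (265 + 36) / 1360 = 301/1360 = 0.2213 → 22.1 map units.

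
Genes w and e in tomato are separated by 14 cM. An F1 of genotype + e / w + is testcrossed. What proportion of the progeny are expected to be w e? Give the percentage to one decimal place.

A map distance of 14 cM corresponds to a recombination frequency of 0.140.
The F1 is + e / w +, so w e is a recombinant gamete class with expected frequency r/2 = 0.140/2 = 0.0700.
That is 0.0700 = 7.0% of the progeny.

7.0%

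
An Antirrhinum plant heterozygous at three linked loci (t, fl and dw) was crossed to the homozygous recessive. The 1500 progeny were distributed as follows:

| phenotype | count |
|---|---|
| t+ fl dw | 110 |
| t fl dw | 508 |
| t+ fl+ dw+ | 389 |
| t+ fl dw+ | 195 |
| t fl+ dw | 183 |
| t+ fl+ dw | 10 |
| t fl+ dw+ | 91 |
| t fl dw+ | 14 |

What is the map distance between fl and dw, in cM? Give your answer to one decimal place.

The two most frequent reciprocal classes, t+ fl+ dw+ and t fl dw, are the parental types, so the F1 was t+ fl+ dw+ / t fl dw.
The two rarest classes, t+ fl+ dw and t fl dw+, are the double crossovers. Comparing them with the parentals, only the dw allele has switched, so dw is the middle locus and the order is t – dw – fl.
Crossovers in the dw–fl interval produce the single-crossover classes t+ fl dw+ and t fl+ dw (195 + 183 = 378) plus the double crossovers (24).
RF(dw–fl) = (378 + 24) / 1500 = 402/1500 = 0.2680 → 26.8 cM.

26.8 cM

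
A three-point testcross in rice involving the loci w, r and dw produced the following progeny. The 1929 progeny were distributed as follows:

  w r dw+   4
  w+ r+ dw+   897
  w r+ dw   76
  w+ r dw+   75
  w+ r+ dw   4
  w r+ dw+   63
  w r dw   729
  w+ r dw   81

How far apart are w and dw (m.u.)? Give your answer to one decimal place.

The two most frequent reciprocal classes, w+ r+ dw+ and w r dw, are the parental types, so the F1 was w+ r+ dw+ / w r dw.
The two rarest classes, w+ r+ dw and w r dw+, are the double crossovers. Comparing them with the parentals, only the dw allele has switched, so dw is the middle locus and the order is r – dw – w.
Crossovers in the dw–w interval produce the single-crossover classes w r+ dw+ and w+ r dw (63 + 81 = 144) plus the double crossovers (8).
RF(dw–w) = (144 + 8) / 1929 = 152/1929 = 0.0788 → 7.9 m.u.

7.9 m.u.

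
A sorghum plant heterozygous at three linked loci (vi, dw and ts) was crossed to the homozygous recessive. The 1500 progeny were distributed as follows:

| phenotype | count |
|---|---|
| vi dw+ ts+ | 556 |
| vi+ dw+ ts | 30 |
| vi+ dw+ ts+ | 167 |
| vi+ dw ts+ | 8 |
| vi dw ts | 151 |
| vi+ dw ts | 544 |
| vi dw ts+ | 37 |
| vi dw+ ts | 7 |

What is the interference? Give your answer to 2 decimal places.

The two most frequent reciprocal classes, vi+ dw ts and vi dw+ ts+, are the parental types, so the F1 was vi+ dw ts / vi dw+ ts+.
The two rarest classes, vi+ dw ts+ and vi dw+ ts, are the double crossovers. Comparing them with the parentals, only the ts allele has switched, so ts is the middle locus and the order is dw – ts – vi.
dw–ts: (67 + 15)/1500 = 0.0547; ts–vi: (318 + 15)/1500 = 0.2220.
Expected DCO frequency = 0.0547 × 0.2220 ≈ 0.01214; observed = 15/1500 ≈ 0.01000.
Coefficient of coincidence = 0.01000/0.01214 ≈ 0.82; interference = 1 − 0.82 = 0.18.

0.18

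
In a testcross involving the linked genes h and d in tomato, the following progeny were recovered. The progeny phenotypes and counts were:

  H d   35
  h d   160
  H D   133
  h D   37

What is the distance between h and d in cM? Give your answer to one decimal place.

The two most frequent classes, H D (133) and h d (160), are the parental types, so the F1 was H D / h d.
The recombinant classes are H d and h D: 35 + 37 = 72.
Recombination frequency = 72/365 = 0.1973 ≈ 19.7%, i.e. 19.7 cM.

19.7 cM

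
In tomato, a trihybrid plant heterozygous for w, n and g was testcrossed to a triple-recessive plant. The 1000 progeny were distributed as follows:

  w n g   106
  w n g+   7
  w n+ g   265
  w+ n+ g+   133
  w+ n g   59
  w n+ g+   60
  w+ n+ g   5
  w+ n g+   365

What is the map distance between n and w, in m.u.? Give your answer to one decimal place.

The two most frequent reciprocal classes, w n+ g and w+ n g+, are the parental types, so the F1 was w n+ g / w+ n g+.
The two rarest classes, w+ n+ g and w n g+, are the double crossovers. Comparing them with the parentals, only the w allele has switched, so w is the middle locus and the order is g – w – n.
Crossovers in the w–n interval produce the single-crossover classes w n g and w+ n+ g+ (106 + 133 = 239) plus the double crossovers (12).
RF(w–n) = (239 + 12) / 1000 = 251/1000 = 0.2510 → 25.1 m.u.

25.1 m.u.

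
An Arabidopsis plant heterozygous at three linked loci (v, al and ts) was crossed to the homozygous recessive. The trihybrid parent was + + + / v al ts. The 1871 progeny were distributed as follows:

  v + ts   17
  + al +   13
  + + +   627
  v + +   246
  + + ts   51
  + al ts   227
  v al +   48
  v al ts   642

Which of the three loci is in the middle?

The two rarest classes, + al + and v + ts, are the double crossovers. Comparing them with the parentals, only the al allele has switched, so al is the middle locus and the order is ts – al – v.

al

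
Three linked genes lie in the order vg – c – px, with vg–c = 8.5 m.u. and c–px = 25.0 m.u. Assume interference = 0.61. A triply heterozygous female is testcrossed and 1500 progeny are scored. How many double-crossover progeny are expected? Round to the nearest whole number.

Map distances give recombination frequencies of 0.085 and 0.250 for the two intervals.
With interference 0.61 (so coincidence = 0.39), expected double-crossover frequency = 0.085 × 0.250 × 0.39 = 0.00829.
Expected number = 0.00829 × 1500 = 12.43 ≈ 12.

12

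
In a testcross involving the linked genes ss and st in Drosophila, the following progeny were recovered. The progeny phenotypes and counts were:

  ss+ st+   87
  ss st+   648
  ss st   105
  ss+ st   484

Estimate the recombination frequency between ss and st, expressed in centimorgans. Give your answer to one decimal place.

The two most frequent classes, ss+ st (484) and ss st+ (648), are the parental types, so the F1 was ss+ st / ss st+.
The recombinant classes are ss+ st+ and ss st: 87 + 105 = 192.
Recombination frequency = 192/1324 = 0.1450 ≈ 14.5%, i.e. 14.5 centimorgans.

14.5 centimorgans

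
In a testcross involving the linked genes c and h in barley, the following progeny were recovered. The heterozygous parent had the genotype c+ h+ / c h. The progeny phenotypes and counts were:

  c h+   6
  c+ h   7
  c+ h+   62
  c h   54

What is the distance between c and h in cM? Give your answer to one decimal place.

The recombinant classes are c+ h and c h+: 7 + 6 = 13.
Recombination frequency = 13/129 = 0.1008 ≈ 10.1%, i.e. 10.1 cM.

10.1 cM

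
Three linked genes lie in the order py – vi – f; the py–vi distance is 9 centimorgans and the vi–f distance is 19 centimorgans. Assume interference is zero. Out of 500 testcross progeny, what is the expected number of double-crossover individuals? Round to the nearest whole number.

9

Map distances give recombination frequencies of 0.090 and 0.190 for the two intervals.
With no interference, expected double-crossover frequency = 0.090 × 0.190 = 0.01710.
Expected number = 0.01710 × 500 = 8.55 ≈ 9.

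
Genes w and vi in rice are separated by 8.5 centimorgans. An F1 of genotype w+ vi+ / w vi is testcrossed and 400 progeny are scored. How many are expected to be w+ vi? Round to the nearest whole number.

A map distance of 8.5 centimorgans corresponds to a recombination frequency of 0.085.
The F1 is w+ vi+ / w vi, so w+ vi is a recombinant gamete class with expected frequency r/2 = 0.085/2 = 0.0425.
Expected number = 0.0425 × 400 = 17.00 ≈ 17.

17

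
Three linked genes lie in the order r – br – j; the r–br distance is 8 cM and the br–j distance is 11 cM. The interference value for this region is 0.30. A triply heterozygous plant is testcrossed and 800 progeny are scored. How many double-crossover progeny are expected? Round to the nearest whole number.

5

Map distances give recombination frequencies of 0.080 and 0.110 for the two intervals.
With interference 0.30 (so coincidence = 0.70), expected double-crossover frequency = 0.080 × 0.110 × 0.70 = 0.00616.
Expected number = 0.00616 × 800 = 4.93 ≈ 5.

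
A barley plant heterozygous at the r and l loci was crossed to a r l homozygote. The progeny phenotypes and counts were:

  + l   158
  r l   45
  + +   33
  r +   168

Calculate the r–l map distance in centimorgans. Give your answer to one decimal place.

19.3 centimorgans

The two most frequent classes, + l (158) and r + (168), are the parental types, so the F1 was + l / r +.
The recombinant classes are + + and r l: 33 + 45 = 78.
Recombination frequency = 78/404 = 0.1931 ≈ 19.3%, i.e. 19.3 centimorgans.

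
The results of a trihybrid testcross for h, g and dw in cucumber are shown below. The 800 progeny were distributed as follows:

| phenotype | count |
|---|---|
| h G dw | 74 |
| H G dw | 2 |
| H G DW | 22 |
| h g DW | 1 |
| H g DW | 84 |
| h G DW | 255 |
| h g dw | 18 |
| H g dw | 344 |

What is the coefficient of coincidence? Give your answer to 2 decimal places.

0.35

The two most frequent reciprocal classes, h G DW and H g dw, are the parental types, so the F1 was h G DW / H g dw.
The two rarest classes, h g DW and H G dw, are the double crossovers. Comparing them with the parentals, only the g allele has switched, so g is the middle locus and the order is dw – g – h.
dw–g: (158 + 3)/800 = 0.2013; g–h: (40 + 3)/800 = 0.0537.
Expected DCO frequency = 0.2013 × 0.0537 ≈ 0.01081; observed = 3/800 ≈ 0.00375.
Coefficient of coincidence = 0.00375/0.01081 ≈ 0.35.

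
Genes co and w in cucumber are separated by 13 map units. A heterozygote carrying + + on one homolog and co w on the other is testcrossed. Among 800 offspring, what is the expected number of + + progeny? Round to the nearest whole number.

348

A map distance of 13 map units corresponds to a recombination frequency of 0.130.
The F1 is + + / co w, so + + is a parental gamete class with expected frequency (1 − r)/2 = 0.870/2 = 0.4350.
Expected number = 0.4350 × 800 = 348.00 ≈ 348.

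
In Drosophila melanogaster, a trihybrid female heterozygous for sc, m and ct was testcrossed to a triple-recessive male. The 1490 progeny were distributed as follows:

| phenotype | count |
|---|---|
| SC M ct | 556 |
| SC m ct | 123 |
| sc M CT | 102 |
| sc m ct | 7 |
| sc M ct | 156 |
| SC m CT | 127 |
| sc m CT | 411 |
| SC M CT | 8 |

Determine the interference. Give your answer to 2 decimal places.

The two most frequent reciprocal classes, sc m CT and SC M ct, are the parental types, so the F1 was sc m CT / SC M ct.
The two rarest classes, sc m ct and SC M CT, are the double crossovers. Comparing them with the parentals, only the ct allele has switched, so ct is the middle locus and the order is m – ct – sc.
m–ct: (225 + 15)/1490 = 0.1611; ct–sc: (283 + 15)/1490 = 0.2000.
Expected DCO frequency = 0.1611 × 0.2000 ≈ 0.03222; observed = 15/1490 ≈ 0.01007.
Coefficient of coincidence = 0.01007/0.03222 ≈ 0.31; interference = 1 − 0.31 = 0.69.

0.69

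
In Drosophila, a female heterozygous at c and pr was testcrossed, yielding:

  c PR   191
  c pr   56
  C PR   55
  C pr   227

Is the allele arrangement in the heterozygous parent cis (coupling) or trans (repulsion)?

trans

The two most frequent classes are C pr (227) and c PR (191); these are the parental (non-recombinant) types.
So the F1 carried C pr on one chromosome and c PR on the other — the recessive alleles are on opposite chromosomes (trans / repulsion).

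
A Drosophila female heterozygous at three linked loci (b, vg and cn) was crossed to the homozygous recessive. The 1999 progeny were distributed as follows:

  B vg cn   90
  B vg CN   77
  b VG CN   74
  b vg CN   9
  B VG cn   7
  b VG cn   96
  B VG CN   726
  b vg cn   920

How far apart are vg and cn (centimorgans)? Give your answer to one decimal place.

9.5 centimorgans

The two most frequent reciprocal classes, B VG CN and b vg cn, are the parental types, so the F1 was B VG CN / b vg cn.
The two rarest classes, B VG cn and b vg CN, are the double crossovers. Comparing them with the parentals, only the cn allele has switched, so cn is the middle locus and the order is vg – cn – b.
Crossovers in the vg–cn interval produce the single-crossover classes B vg CN and b VG cn (77 + 96 = 173) plus the double crossovers (16).
RF(vg–cn) = (173 + 16) / 1999 = 189/1999 = 0.0945 → 9.5 centimorgans.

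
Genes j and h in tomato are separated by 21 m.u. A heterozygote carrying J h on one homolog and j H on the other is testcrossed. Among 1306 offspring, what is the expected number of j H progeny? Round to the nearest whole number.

A map distance of 21 m.u. corresponds to a recombination frequency of 0.210.
The F1 is J h / j H, so j H is a parental gamete class with expected frequency (1 − r)/2 = 0.790/2 = 0.3950.
Expected number = 0.3950 × 1306 = 515.87 ≈ 516.

516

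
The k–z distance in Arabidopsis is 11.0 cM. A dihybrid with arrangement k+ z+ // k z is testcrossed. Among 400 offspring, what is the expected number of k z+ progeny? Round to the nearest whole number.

22

A map distance of 11.0 cM corresponds to a recombination frequency of 0.110.
The F1 is k+ z+ / k z, so k z+ is a recombinant gamete class with expected frequency r/2 = 0.110/2 = 0.0550.
Expected number = 0.0550 × 400 = 22.00 ≈ 22.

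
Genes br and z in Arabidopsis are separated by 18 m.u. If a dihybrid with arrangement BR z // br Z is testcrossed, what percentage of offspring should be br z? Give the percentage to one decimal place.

9.0%

A map distance of 18 m.u. corresponds to a recombination frequency of 0.180.
The F1 is BR z / br Z, so br z is a recombinant gamete class with expected frequency r/2 = 0.180/2 = 0.0900.
That is 0.0900 = 9.0% of the progeny.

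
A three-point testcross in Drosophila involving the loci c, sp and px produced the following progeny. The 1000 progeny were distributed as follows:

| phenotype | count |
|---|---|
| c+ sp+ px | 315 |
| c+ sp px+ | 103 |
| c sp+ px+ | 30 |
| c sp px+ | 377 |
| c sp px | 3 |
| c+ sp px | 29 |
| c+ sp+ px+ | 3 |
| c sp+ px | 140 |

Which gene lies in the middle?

The two most frequent reciprocal classes, c sp px+ and c+ sp+ px, are the parental types, so the F1 was c sp px+ / c+ sp+ px.
The two rarest classes, c sp px and c+ sp+ px+, are the double crossovers. Comparing them with the parentals, only the px allele has switched, so px is the middle locus and the order is sp – px – c.

px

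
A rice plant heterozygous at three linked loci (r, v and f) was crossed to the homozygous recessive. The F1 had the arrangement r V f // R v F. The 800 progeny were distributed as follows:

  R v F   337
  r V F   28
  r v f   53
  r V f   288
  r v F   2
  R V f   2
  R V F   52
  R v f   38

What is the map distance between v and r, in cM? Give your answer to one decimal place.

The two rarest classes, R V f and r v F, are the double crossovers. Comparing them with the parentals, only the r allele has switched, so r is the middle locus and the order is v – r – f.
Crossovers in the v–r interval produce the single-crossover classes r v f and R V F (53 + 52 = 105) plus the double crossovers (4).
RF(v–r) = (105 + 4) / 800 = 109/800 = 0.1363 → 13.6 cM.

13.6 cM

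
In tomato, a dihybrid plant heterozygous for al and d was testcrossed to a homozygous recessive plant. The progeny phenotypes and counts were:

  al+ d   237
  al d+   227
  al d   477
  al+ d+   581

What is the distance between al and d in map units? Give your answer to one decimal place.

30.5 map units

The two most frequent classes, al+ d+ (581) and al d (477), are the parental types, so the F1 was al+ d+ / al d.
The recombinant classes are al+ d and al d+: 237 + 227 = 464.
Recombination frequency = 464/1522 = 0.3049 ≈ 30.5%, i.e. 30.5 map units.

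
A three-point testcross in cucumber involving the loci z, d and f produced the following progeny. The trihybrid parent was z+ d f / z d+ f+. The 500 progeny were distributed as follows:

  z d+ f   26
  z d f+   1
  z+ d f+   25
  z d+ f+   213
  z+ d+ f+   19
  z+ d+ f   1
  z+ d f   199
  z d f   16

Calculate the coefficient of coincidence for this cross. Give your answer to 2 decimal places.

The two rarest classes, z+ d+ f and z d f+, are the double crossovers. Comparing them with the parentals, only the d allele has switched, so d is the middle locus and the order is f – d – z.
f–d: (51 + 2)/500 = 0.1060; d–z: (35 + 2)/500 = 0.0740.
Expected DCO frequency = 0.1060 × 0.0740 ≈ 0.00784; observed = 2/500 ≈ 0.00400.
Coefficient of coincidence = 0.00400/0.00784 ≈ 0.51.

0.51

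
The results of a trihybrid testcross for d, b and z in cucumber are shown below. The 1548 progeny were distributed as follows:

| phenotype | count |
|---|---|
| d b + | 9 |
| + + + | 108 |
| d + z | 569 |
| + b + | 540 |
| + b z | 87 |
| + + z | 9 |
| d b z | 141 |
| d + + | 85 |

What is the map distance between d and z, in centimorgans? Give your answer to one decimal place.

12.3 centimorgans

The two most frequent reciprocal classes, + b + and d + z, are the parental types, so the F1 was + b + / d + z.
The two rarest classes, d b + and + + z, are the double crossovers. Comparing them with the parentals, only the d allele has switched, so d is the middle locus and the order is b – d – z.
Crossovers in the d–z interval produce the single-crossover classes + b z and d + + (87 + 85 = 172) plus the double crossovers (18).
RF(d–z) = (172 + 18) / 1548 = 190/1548 = 0.1227 → 12.3 centimorgans.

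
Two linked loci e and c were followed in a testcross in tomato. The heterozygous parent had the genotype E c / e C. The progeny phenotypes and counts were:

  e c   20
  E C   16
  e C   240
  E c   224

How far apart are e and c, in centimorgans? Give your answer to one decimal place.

The recombinant classes are E C and e c: 16 + 20 = 36.
Recombination frequency = 36/500 = 0.0720 ≈ 7.2%, i.e. 7.2 centimorgans.

7.2 centimorgans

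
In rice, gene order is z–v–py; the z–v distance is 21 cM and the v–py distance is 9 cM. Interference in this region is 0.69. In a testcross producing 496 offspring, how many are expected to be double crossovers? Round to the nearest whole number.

Map distances give recombination frequencies of 0.210 and 0.090 for the two intervals.
With interference 0.69 (so coincidence = 0.31), expected double-crossover frequency = 0.210 × 0.090 × 0.31 = 0.00586.
Expected number = 0.00586 × 496 = 2.91 ≈ 3.

3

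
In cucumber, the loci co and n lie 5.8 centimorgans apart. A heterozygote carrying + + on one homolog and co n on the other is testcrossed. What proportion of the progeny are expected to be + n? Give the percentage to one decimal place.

2.9%

A map distance of 5.8 centimorgans corresponds to a recombination frequency of 0.058.
The F1 is + + / co n, so + n is a recombinant gamete class with expected frequency r/2 = 0.058/2 = 0.0290.
That is 0.0290 = 2.9% of the progeny.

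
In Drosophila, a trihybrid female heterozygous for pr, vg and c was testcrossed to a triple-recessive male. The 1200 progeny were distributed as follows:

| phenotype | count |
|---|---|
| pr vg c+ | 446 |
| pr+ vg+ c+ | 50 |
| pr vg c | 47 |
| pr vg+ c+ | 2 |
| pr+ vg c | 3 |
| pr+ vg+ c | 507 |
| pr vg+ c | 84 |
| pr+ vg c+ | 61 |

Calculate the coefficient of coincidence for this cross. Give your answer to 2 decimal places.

0.39

The two most frequent reciprocal classes, pr+ vg+ c and pr vg c+, are the parental types, so the F1 was pr+ vg+ c / pr vg c+.
The two rarest classes, pr+ vg c and pr vg+ c+, are the double crossovers. Comparing them with the parentals, only the vg allele has switched, so vg is the middle locus and the order is pr – vg – c.
pr–vg: (145 + 5)/1200 = 0.1250; vg–c: (97 + 5)/1200 = 0.0850.
Expected DCO frequency = 0.1250 × 0.0850 ≈ 0.01063; observed = 5/1200 ≈ 0.00417.
Coefficient of coincidence = 0.00417/0.01063 ≈ 0.39.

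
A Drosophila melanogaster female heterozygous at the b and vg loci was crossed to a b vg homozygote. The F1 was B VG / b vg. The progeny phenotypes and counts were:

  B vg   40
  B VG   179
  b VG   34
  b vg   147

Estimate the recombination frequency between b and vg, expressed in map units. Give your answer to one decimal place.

The recombinant classes are B vg and b VG: 40 + 34 = 74.
Recombination frequency = 74/400 = 0.1850 ≈ 18.5%, i.e. 18.5 map units.

18.5 map units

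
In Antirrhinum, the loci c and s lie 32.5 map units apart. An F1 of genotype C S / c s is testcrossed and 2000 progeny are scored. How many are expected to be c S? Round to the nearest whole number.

A map distance of 32.5 map units corresponds to a recombination frequency of 0.325.
The F1 is C S / c s, so c S is a recombinant gamete class with expected frequency r/2 = 0.325/2 = 0.1625.
Expected number = 0.1625 × 2000 = 325.00 ≈ 325.

325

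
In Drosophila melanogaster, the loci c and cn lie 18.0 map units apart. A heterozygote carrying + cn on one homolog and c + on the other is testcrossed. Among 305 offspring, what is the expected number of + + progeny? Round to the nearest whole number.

A map distance of 18.0 map units corresponds to a recombination frequency of 0.180.
The F1 is + cn / c +, so + + is a recombinant gamete class with expected frequency r/2 = 0.180/2 = 0.0900.
Expected number = 0.0900 × 305 = 27.45 ≈ 27.

27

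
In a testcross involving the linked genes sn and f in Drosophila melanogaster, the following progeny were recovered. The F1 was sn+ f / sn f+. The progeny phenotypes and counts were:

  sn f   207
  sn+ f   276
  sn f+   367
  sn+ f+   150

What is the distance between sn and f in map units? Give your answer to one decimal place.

35.7 map units

The recombinant classes are sn+ f+ and sn f: 150 + 207 = 357.
Recombination frequency = 357/1000 = 0.3570 ≈ 35.7%, i.e. 35.7 map units.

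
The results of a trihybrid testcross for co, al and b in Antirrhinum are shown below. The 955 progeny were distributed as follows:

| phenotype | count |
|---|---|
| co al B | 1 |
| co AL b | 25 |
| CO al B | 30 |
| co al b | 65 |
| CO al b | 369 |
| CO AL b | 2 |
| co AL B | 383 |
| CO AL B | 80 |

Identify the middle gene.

al

The two most frequent reciprocal classes, CO al b and co AL B, are the parental types, so the F1 was CO al b / co AL B.
The two rarest classes, CO AL b and co al B, are the double crossovers. Comparing them with the parentals, only the al allele has switched, so al is the middle locus and the order is co – al – b.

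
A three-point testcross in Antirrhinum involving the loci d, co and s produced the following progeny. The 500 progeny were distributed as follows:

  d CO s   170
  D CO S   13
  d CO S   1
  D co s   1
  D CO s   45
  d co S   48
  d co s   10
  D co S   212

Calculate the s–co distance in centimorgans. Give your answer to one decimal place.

The two most frequent reciprocal classes, D co S and d CO s, are the parental types, so the F1 was D co S / d CO s.
The two rarest classes, D co s and d CO S, are the double crossovers. Comparing them with the parentals, only the s allele has switched, so s is the middle locus and the order is co – s – d.
Crossovers in the co–s interval produce the single-crossover classes D CO S and d co s (13 + 10 = 23) plus the double crossovers (2).
RF(co–s) = (23 + 2) / 500 = 25/500 = 0.0500 → 5.0 centimorgans.

5.0 centimorgans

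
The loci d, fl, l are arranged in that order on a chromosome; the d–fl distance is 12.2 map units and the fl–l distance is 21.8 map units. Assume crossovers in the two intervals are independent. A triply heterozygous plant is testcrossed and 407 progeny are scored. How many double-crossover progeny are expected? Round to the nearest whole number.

Map distances give recombination frequencies of 0.122 and 0.218 for the two intervals.
With no interference, expected double-crossover frequency = 0.122 × 0.218 = 0.02660.
Expected number = 0.02660 × 407 = 10.82 ≈ 11.

11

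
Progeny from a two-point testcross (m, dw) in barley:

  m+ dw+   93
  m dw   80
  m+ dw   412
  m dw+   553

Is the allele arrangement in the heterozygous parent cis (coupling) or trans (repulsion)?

The two most frequent classes are m+ dw (412) and m dw+ (553); these are the parental (non-recombinant) types.
So the F1 carried m+ dw on one chromosome and m dw+ on the other — the recessive alleles are on opposite chromosomes (trans / repulsion).

trans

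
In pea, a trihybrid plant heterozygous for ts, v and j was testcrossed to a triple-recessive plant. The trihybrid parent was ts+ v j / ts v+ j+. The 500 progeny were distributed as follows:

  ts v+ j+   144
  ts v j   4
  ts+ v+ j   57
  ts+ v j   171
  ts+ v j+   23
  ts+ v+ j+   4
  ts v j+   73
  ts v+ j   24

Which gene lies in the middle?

ts

The two rarest classes, ts v j and ts+ v+ j+, are the double crossovers. Comparing them with the parentals, only the ts allele has switched, so ts is the middle locus and the order is j – ts – v.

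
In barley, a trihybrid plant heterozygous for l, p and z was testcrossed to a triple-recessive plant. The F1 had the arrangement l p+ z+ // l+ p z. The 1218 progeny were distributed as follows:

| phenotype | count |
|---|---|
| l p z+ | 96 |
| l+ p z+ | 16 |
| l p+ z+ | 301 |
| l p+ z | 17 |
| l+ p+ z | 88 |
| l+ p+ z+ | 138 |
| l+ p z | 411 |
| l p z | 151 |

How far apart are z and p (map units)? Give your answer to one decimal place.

17.8 map units

The two rarest classes, l p+ z and l+ p z+, are the double crossovers. Comparing them with the parentals, only the z allele has switched, so z is the middle locus and the order is p – z – l.
Crossovers in the p–z interval produce the single-crossover classes l p z+ and l+ p+ z (96 + 88 = 184) plus the double crossovers (33).
RF(p–z) = (184 + 33) / 1218 = 217/1218 = 0.1782 → 17.8 map units.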